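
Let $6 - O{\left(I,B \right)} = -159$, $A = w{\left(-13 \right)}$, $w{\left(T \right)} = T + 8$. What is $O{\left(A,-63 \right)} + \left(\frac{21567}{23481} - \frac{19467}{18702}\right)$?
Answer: $\frac{2681652431}{16264506} \approx 164.88$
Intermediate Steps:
$w{\left(T \right)} = 8 + T$
$A = -5$ ($A = 8 - 13 = -5$)
$O{\left(I,B \right)} = 165$ ($O{\left(I,B \right)} = 6 - -159 = 6 + 159 = 165$)
$O{\left(A,-63 \right)} + \left(\frac{21567}{23481} - \frac{19467}{18702}\right) = 165 + \left(\frac{21567}{23481} - \frac{19467}{18702}\right) = 165 + \left(21567 \cdot \frac{1}{23481} - \frac{2163}{2078}\right) = 165 + \left(\frac{7189}{7827} - \frac{2163}{2078}\right) = 165 - \frac{1991059}{16264506} = \frac{2681652431}{16264506}$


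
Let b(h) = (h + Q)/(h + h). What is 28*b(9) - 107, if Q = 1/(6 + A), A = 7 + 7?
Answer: -8363/90 ≈ -92.922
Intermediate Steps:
A = 14
Q = 1/20 (Q = 1/(6 + 14) = 1/20 ≈ 0.050000)
b(h) = (1/20 + h)/(2*h) (b(h) = (h + 1/20)/(h + h) = (1/20 + h)/((2*h)) = (1/20 + h)*(1/(2*h)) = (1/20 + h)/(2*h))
28*b(9) - 107 = 28*((1/40)*(1 + 20*9)/9) - 107 = 28*((1/40)*(1/9)*(1 + 180)) - 107 = 28*((1/40)*(1/9)*181) - 107 = 28*(181/360) - 107 = 1267/90 - 107 = -8363/90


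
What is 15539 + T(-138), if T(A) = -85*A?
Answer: 27269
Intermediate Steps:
15539 + T(-138) = 15539 - 85*(-138) = 15539 + 11730 = 27269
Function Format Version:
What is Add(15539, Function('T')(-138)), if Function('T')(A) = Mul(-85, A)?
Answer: 27269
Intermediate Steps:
Add(15539, Function('T')(-138)) = Add(15539, Mul(-85, -138)) = Add(15539, 11730) = 27269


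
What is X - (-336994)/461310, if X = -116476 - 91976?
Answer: -48080327563/230655 ≈ -2.0845e+5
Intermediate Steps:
X = -208452
X - (-336994)/461310 = -208452 - (-336994)/461310 = -208452 - 1*(-168497/230655) = -208452 + 168497/230655 = -48080327563/230655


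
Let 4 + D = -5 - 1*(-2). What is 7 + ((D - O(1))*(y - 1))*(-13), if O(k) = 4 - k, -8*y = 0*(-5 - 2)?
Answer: -123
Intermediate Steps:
y = 0 (y = -0*(-5 - 2) = -0*(-7) = -⅛*0 = 0)
D = -7 (D = -4 + (-5 - 1*(-2)) = -4 + (-5 + 2) = -4 - 3 = -7)
7 + ((D - O(1))*(y - 1))*(-13) = 7 + ((-7 - (4 - 1*1))*(0 - 1))*(-13) = 7 + ((-7 - (4 - 1))*(-1))*(-13) = 7 + ((-7 - 1*3)*(-1))*(-13) = 7 + ((-7 - 3)*(-1))*(-13) = 7 - 10*(-1)*(-13) = 7 + 10*(-13) = 7 - 130 = -123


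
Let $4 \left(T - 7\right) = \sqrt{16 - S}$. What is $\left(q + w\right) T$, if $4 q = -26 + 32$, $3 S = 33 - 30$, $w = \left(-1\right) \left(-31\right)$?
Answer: $\frac{455}{2} + \frac{65 \sqrt{15}}{8} \approx 258.97$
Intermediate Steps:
$w = 31$
$S = 1$ ($S = \frac{33 - 30}{3} = \frac{1}{3} \cdot 3 = 1$)
$q = \frac{3}{2}$ ($q = \frac{-26 + 32}{4} = \frac{1}{4} \cdot 6 = \frac{3}{2} \approx 1.5$)
$T = 7 + \frac{\sqrt{15}}{4}$ ($T = 7 + \frac{\sqrt{16 - 1}}{4} = 7 + \frac{\sqrt{15}}{4} \approx 7.9682$)
$\left(q + w\right) T = \left(\frac{3}{2} + 31\right) \left(7 + \frac{\sqrt{15}}{4}\right) = \frac{65 \left(7 + \frac{\sqrt{15}}{4}\right)}{2} = \frac{455}{2} + \frac{65 \sqrt{15}}{8}$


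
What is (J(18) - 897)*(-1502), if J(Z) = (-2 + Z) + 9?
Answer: 1309744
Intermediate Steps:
J(Z) = 7 + Z
(J(18) - 897)*(-1502) = ((7 + 18) - 897)*(-1502) = (25 - 897)*(-1502) = -872*(-1502) = 1309744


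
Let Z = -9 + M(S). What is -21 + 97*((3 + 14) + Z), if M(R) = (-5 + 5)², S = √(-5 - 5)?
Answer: 755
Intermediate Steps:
S = I*√10 (S = √(-10) = I*√10 ≈ 3.1623*I)
M(R) = 0 (M(R) = 0² = 0)
Z = -9 (Z = -9 + 0 = -9)
-21 + 97*((3 + 14) + Z) = -21 + 97*((3 + 14) - 9) = -21 + 97*(17 - 9) = -21 + 97*8 = -21 + 776 = 755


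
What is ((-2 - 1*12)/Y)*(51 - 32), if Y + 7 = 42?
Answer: -38/5 ≈ -7.6000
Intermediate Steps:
Y = 35 (Y = -7 + 42 = 35)
((-2 - 1*12)/Y)*(51 - 32) = ((-2 - 1*12)/35)*(51 - 32) = ((-2 - 12)*(1/35))*19 = -14*1/35*19 = -⅖*19 = -38/5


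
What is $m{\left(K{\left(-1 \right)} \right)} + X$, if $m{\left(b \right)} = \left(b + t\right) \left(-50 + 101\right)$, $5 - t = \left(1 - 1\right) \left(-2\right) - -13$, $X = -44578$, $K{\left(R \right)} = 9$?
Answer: $-44527$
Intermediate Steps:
$t = -8$ ($t = 5 - \left(\left(1 - 1\right) \left(-2\right) - -13\right) = 5 - \left(0 \left(-2\right) + 13\right) = 5 - \left(0 + 13\right) = 5 - 13 = -8$)
$m{\left(b \right)} = -408 + 51 b$ ($m{\left(b \right)} = \left(b - 8\right) \left(-50 + 101\right) = \left(-8 + b\right) 51 = -408 + 51 b$)
$m{\left(K{\left(-1 \right)} \right)} + X = \left(-408 + 51 \cdot 9\right) - 44578 = \left(-408 + 459\right) - 44578 = 51 - 44578 = -44527$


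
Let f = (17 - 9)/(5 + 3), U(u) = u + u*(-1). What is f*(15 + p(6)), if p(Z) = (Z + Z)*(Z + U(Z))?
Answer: 87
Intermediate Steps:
U(u) = 0 (U(u) = u - u = 0)
f = 1 (f = 8/8 = 8*(1/8) = 1)
p(Z) = 2*Z**2 (p(Z) = (Z + Z)*(Z + 0) = (2*Z)*Z = 2*Z**2)
f*(15 + p(6)) = 1*(15 + 2*6**2) = 1*(15 + 2*36) = 1*(15 + 72) = 1*87 = 87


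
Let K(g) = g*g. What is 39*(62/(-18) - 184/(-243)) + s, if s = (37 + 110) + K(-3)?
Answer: 4147/81 ≈ 51.198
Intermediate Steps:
K(g) = g²
s = 156 (s = (37 + 110) + (-3)² = 147 + 9 = 156)
39*(62/(-18) - 184/(-243)) + s = 39*(62/(-18) - 184/(-243)) + 156 = 39*(62*(-1/18) - 184*(-1/243)) + 156 = 39*(-31/9 + 184/243) + 156 = 39*(-653/243) + 156 = -8489/81 + 156 = 4147/81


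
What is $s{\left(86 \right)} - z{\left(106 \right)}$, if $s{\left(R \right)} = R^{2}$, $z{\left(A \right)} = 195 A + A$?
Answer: $-13380$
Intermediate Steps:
$z{\left(A \right)} = 196 A$
$s{\left(86 \right)} - z{\left(106 \right)} = 86^{2} - 196 \cdot 106 = 7396 - 20776 = -13380$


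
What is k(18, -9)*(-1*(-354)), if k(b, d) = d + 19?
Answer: 3540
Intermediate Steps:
k(b, d) = 19 + d
k(18, -9)*(-1*(-354)) = (19 - 9)*(-1*(-354)) = 10*354 = 3540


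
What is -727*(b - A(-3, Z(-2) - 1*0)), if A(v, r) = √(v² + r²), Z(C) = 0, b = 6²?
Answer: -23991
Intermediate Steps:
b = 36
A(v, r) = √(r² + v²)
-727*(b - A(-3, Z(-2) - 1*0)) = -727*(36 - √((0 - 1*0)² + (-3)²)) = -727*(36 - √((0 + 0)² + 9)) = -727*(36 - √(0² + 9)) = -727*(36 - √(0 + 9)) = -727*(36 - √9) = -727*(36 - 1*3) = -727*(36 - 3) = -727*33 = -23991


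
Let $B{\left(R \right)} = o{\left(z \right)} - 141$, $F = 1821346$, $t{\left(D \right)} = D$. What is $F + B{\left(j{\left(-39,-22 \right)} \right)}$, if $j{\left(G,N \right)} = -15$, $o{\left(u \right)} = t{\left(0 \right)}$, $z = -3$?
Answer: $1821205$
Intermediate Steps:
$o{\left(u \right)} = 0$
$B{\left(R \right)} = -141$ ($B{\left(R \right)} = 0 - 141 = -141$)
$F + B{\left(j{\left(-39,-22 \right)} \right)} = 1821346 - 141 = 1821205$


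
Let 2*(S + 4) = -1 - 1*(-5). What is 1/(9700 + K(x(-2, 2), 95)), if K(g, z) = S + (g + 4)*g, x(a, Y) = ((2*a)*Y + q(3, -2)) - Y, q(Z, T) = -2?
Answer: 1/9794 ≈ 0.00010210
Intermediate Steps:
S = -2 (S = -4 + (-1 - 1*(-5))/2 = -4 + (-1 + 5)/2 = -4 + (½)*4 = -4 + 2 = -2)
x(a, Y) = -2 - Y + 2*Y*a (x(a, Y) = ((2*a)*Y - 2) - Y = (2*Y*a - 2) - Y = (-2 + 2*Y*a) - Y = -2 - Y + 2*Y*a)
K(g, z) = -2 + g*(4 + g) (K(g, z) = -2 + (g + 4)*g = -2 + (4 + g)*g = -2 + g*(4 + g))
1/(9700 + K(x(-2, 2), 95)) = 1/(9700 + (-2 + (-2 - 1*2 + 2*2*(-2))² + 4*(-2 - 1*2 + 2*2*(-2)))) = 1/(9700 + (-2 + (-2 - 2 - 8)² + 4*(-2 - 2 - 8))) = 1/(9700 + (-2 + (-12)² + 4*(-12))) = 1/(9700 + (-2 + 144 - 48)) = 1/(9700 + 94) = 1/9794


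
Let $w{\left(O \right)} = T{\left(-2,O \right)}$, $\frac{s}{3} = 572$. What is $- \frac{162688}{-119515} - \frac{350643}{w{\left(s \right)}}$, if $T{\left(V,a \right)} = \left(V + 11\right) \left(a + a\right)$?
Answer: $- \frac{27259417}{2728440} \approx -9.9908$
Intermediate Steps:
$T{\left(V,a \right)} = 2 a \left(11 + V\right)$ ($T{\left(V,a \right)} = \left(11 + V\right) 2 a = 2 a \left(11 + V\right)$)
$s = 1716$ ($s = 3 \cdot 572 = 1716$)
$w{\left(O \right)} = 18 O$ ($w{\left(O \right)} = 2 O \left(11 - 2\right) = 2 O 9 = 18 O$)
$- \frac{162688}{-119515} - \frac{350643}{w{\left(s \right)}} = - \frac{162688}{-119515} - \frac{350643}{18 \cdot 1716} = \left(-162688\right) \left(- \frac{1}{119515}\right) - \frac{350643}{30888} = \frac{3968}{2915} - \frac{116881}{10296} = - \frac{27259417}{2728440}$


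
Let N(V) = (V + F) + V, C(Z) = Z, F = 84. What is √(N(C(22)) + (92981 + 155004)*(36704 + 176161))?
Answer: √52787327153 ≈ 2.2976e+5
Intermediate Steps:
N(V) = 84 + 2*V (N(V) = (V + 84) + V = (84 + V) + V = 84 + 2*V)
√(N(C(22)) + (92981 + 155004)*(36704 + 176161)) = √((84 + 2*22) + (92981 + 155004)*(36704 + 176161)) = √((84 + 44) + 247985*212865) = √(128 + 52787327025) = √52787327153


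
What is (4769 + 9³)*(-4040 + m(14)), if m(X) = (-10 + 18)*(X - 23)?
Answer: -22607776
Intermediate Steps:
m(X) = -184 + 8*X (m(X) = 8*(-23 + X) = -184 + 8*X)
(4769 + 9³)*(-4040 + m(14)) = (4769 + 9³)*(-4040 + (-184 + 8*14)) = (4769 + 729)*(-4040 + (-184 + 112)) = 5498*(-4040 - 72) = 5498*(-4112) = -22607776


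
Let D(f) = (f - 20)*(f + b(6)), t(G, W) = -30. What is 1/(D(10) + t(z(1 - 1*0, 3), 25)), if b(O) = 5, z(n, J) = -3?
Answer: -1/180 ≈ -0.0055556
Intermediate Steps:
D(f) = (-20 + f)*(5 + f) (D(f) = (f - 20)*(f + 5) = (-20 + f)*(5 + f))
1/(D(10) + t(z(1 - 1*0, 3), 25)) = 1/((-100 + 10² - 15*10) - 30) = 1/((-100 + 100 - 150) - 30) = 1/(-150 - 30) = 1/(-180) = -1/180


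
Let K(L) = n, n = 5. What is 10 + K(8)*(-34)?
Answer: -160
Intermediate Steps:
K(L) = 5
10 + K(8)*(-34) = 10 + 5*(-34) = 10 - 170 = -160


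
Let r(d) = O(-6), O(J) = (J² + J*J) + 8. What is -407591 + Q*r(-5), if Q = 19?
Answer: -406071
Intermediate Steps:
O(J) = 8 + 2*J² (O(J) = (J² + J²) + 8 = 2*J² + 8 = 8 + 2*J²)
r(d) = 80 (r(d) = 8 + 2*(-6)² = 8 + 2*36 = 8 + 72 = 80)
-407591 + Q*r(-5) = -407591 + 19*80 = -407591 + 1520 = -406071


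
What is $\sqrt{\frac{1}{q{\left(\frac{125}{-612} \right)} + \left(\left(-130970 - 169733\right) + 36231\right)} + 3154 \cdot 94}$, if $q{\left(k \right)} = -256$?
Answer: $\frac{\sqrt{5194327263513914}}{132364} \approx 544.5$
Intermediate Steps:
$\sqrt{\frac{1}{q{\left(\frac{125}{-612} \right)} + \left(\left(-130970 - 169733\right) + 36231\right)} + 3154 \cdot 94} = \sqrt{\frac{1}{-256 + \left(\left(-130970 - 169733\right) + 36231\right)} + 3154 \cdot 94} = \sqrt{\frac{1}{-256 + \left(-300703 + 36231\right)} + 296476} = \sqrt{\frac{1}{-256 - 264472} + 296476} = \sqrt{\frac{1}{-264728} + 296476} = \sqrt{- \frac{1}{264728} + 296476} = \sqrt{\frac{78485498527}{264728}} = \frac{\sqrt{5194327263513914}}{132364}$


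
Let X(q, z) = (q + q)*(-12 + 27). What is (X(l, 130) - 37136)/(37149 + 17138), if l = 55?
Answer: -35486/54287 ≈ -0.65367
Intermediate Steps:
X(q, z) = 30*q (X(q, z) = (2*q)*15 = 30*q)
(X(l, 130) - 37136)/(37149 + 17138) = (30*55 - 37136)/(37149 + 17138) = (1650 - 37136)/54287 = -35486*1/54287 = -35486/54287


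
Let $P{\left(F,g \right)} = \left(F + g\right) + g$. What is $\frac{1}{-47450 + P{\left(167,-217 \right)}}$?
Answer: $- \frac{1}{47717} \approx -2.0957 \cdot 10^{-5}$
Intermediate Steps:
$P{\left(F,g \right)} = F + 2 g$
$\frac{1}{-47450 + P{\left(167,-217 \right)}} = \frac{1}{-47450 + \left(167 + 2 \left(-217\right)\right)} = \frac{1}{-47450 + \left(167 - 434\right)} = \frac{1}{-47450 - 267} = \frac{1}{-47717} = - \frac{1}{47717}$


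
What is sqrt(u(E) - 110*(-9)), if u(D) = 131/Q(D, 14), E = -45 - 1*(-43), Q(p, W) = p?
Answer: 43*sqrt(2)/2 ≈ 30.406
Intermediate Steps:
E = -2 (E = -45 + 43 = -2)
u(D) = 131/D
sqrt(u(E) - 110*(-9)) = sqrt(131/(-2) - 110*(-9)) = sqrt(131*(-1/2) + 990) = sqrt(-131/2 + 990) = sqrt(1849/2) = 43*sqrt(2)/2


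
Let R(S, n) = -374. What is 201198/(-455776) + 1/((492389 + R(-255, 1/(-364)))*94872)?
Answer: -586975637196629/1329682243520880 ≈ -0.44144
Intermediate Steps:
201198/(-455776) + 1/((492389 + R(-255, 1/(-364)))*94872) = 201198/(-455776) + 1/((492389 - 374)*94872) = 201198*(-1/455776) + (1/94872)/492015 = -100599/227888 + (1/492015)*(1/94872) = -100599/227888 + 1/46678447080 = -586975637196629/1329682243520880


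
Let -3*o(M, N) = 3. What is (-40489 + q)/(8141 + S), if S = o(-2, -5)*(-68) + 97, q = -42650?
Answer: -83139/8306 ≈ -10.010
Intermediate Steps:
o(M, N) = -1 (o(M, N) = -⅓*3 = -1)
S = 165 (S = -1*(-68) + 97 = 68 + 97 = 165)
(-40489 + q)/(8141 + S) = (-40489 - 42650)/(8141 + 165) = -83139/8306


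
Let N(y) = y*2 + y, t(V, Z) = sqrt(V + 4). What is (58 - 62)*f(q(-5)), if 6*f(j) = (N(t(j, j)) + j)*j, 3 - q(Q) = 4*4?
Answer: -338/3 + 78*I ≈ -112.67 + 78.0*I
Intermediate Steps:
t(V, Z) = sqrt(4 + V)
q(Q) = -13 (q(Q) = 3 - 4*4 = 3 - 1*16 = 3 - 16 = -13)
N(y) = 3*y (N(y) = 2*y + y = 3*y)
f(j) = j*(j + 3*sqrt(4 + j))/6 (f(j) = ((3*sqrt(4 + j) + j)*j)/6 = ((j + 3*sqrt(4 + j))*j)/6 = (j*(j + 3*sqrt(4 + j)))/6 = j*(j + 3*sqrt(4 + j))/6)
(58 - 62)*f(q(-5)) = (58 - 62)*((1/6)*(-13)*(-13 + 3*sqrt(4 - 13))) = -2*(-13)*(-13 + 3*sqrt(-9))/3 = -2*(-13)*(-13 + 3*(3*I))/3 = -2*(-13)*(-13 + 9*I)/3 = -4*(169/6 - 39*I/2) = -338/3 + 78*I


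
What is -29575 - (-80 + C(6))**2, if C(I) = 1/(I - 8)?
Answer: -144221/4 ≈ -36055.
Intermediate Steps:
C(I) = 1/(-8 + I)
-29575 - (-80 + C(6))**2 = -29575 - (-80 + 1/(-8 + 6))**2 = -29575 - (-80 + 1/(-2))**2 = -29575 - (-80 - 1/2)**2 = -29575 - (-161/2)**2 = -29575 - 1*25921/4 = -29575 - 25921/4 = -144221/4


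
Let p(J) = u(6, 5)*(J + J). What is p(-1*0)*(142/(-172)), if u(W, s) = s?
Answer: 0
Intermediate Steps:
p(J) = 10*J (p(J) = 5*(J + J) = 5*(2*J) = 10*J)
p(-1*0)*(142/(-172)) = (10*(-1*0))*(142/(-172)) = (10*0)*(142*(-1/172)) = 0*(-71/86) = 0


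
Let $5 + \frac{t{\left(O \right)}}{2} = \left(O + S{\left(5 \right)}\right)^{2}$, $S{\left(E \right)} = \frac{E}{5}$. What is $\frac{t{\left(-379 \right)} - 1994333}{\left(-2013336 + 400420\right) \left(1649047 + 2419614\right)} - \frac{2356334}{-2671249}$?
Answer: $\frac{15463230658864825159}{17529826944144339524} \approx 0.88211$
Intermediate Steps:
$S{\left(E \right)} = \frac{E}{5}$ ($S{\left(E \right)} = E \frac{1}{5} = \frac{E}{5}$)
$t{\left(O \right)} = -10 + 2 \left(1 + O\right)^{2}$ ($t{\left(O \right)} = -10 + 2 \left(O + \frac{1}{5} \cdot 5\right)^{2} = -10 + 2 \left(O + 1\right)^{2} = -10 + 2 \left(1 + O\right)^{2}$)
$\frac{t{\left(-379 \right)} - 1994333}{\left(-2013336 + 400420\right) \left(1649047 + 2419614\right)} - \frac{2356334}{-2671249} = \frac{\left(-10 + 2 \left(1 - 379\right)^{2}\right) - 1994333}{\left(-2013336 + 400420\right) \left(1649047 + 2419614\right)} - \frac{2356334}{-2671249} = \frac{\left(-10 + 2 \left(-378\right)^{2}\right) - 1994333}{\left(-1612916\right) 4068661} - - \frac{2356334}{2671249} = \frac{\left(-10 + 2 \cdot 142884\right) - 1994333}{-6562408425476} + \frac{2356334}{2671249} = \left(\left(-10 + 285768\right) - 1994333\right) \left(- \frac{1}{6562408425476}\right) + \frac{2356334}{2671249} = \left(285758 - 1994333\right) \left(- \frac{1}{6562408425476}\right) + \frac{2356334}{2671249} = \left(-1708575\right) \left(- \frac{1}{6562408425476}\right) + \frac{2356334}{2671249} = \frac{1708575}{6562408425476} + \frac{2356334}{2671249} = \frac{15463230658864825159}{17529826944144339524}$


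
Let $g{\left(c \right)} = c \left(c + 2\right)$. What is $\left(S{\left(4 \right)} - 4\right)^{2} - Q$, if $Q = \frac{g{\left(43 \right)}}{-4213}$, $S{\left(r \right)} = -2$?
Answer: $\frac{153603}{4213} \approx 36.459$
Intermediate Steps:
$g{\left(c \right)} = c \left(2 + c\right)$
$Q = - \frac{1935}{4213}$ ($Q = \frac{43 \left(2 + 43\right)}{-4213} = 43 \cdot 45 \left(- \frac{1}{4213}\right) = 1935 \left(- \frac{1}{4213}\right) = - \frac{1935}{4213} \approx -0.45929$)
$\left(S{\left(4 \right)} - 4\right)^{2} - Q = \left(-2 - 4\right)^{2} - - \frac{1935}{4213} = \left(-6\right)^{2} + \frac{1935}{4213} = 36 + \frac{1935}{4213} = \frac{153603}{4213}$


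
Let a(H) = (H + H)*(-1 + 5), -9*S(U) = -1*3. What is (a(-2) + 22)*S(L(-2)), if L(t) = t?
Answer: 2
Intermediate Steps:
S(U) = ⅓ (S(U) = -(-1)*3/9 = -⅑*(-3) = ⅓)
a(H) = 8*H (a(H) = (2*H)*4 = 8*H)
(a(-2) + 22)*S(L(-2)) = (8*(-2) + 22)*(⅓) = (-16 + 22)*(⅓) = 6*(⅓) = 2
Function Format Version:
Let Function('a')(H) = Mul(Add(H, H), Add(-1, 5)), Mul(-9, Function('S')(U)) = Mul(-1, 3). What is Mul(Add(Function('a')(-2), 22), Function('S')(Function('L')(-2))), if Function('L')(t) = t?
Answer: 2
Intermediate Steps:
Function('S')(U) = Rational(1, 3) (Function('S')(U) = Mul(Rational(-1, 9), Mul(-1, 3)) = Mul(Rational(-1, 9), -3) = Rational(1, 3))
Function('a')(H) = Mul(8, H) (Function('a')(H) = Mul(Mul(2, H), 4) = Mul(8, H))
Mul(Add(Function('a')(-2), 22), Function('S')(Function('L')(-2))) = Mul(Add(Mul(8, -2), 22), Rational(1, 3)) = Mul(Add(-16, 22), Rational(1, 3)) = Mul(6, Rational(1, 3)) = 2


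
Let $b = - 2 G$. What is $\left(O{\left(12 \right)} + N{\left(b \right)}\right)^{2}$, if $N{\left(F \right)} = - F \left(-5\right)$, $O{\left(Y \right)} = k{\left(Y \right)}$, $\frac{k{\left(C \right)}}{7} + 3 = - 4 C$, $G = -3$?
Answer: $106929$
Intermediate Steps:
$k{\left(C \right)} = -21 - 28 C$ ($k{\left(C \right)} = -21 + 7 \left(- 4 C\right) = -21 - 28 C$)
$O{\left(Y \right)} = -21 - 28 Y$
$b = 6$ ($b = \left(-2\right) \left(-3\right) = 6$)
$N{\left(F \right)} = 5 F$ ($N{\left(F \right)} = - \left(-5\right) F = 5 F$)
$\left(O{\left(12 \right)} + N{\left(b \right)}\right)^{2} = \left(\left(-21 - 336\right) + 5 \cdot 6\right)^{2} = \left(\left(-21 - 336\right) + 30\right)^{2} = \left(-357 + 30\right)^{2} = \left(-327\right)^{2} = 106929$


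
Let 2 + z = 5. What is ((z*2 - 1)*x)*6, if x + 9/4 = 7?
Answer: 285/2 ≈ 142.50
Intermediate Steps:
x = 19/4 (x = -9/4 + 7 = 19/4 ≈ 4.7500)
z = 3 (z = -2 + 5 = 3)
((z*2 - 1)*x)*6 = ((3*2 - 1)*(19/4))*6 = ((6 - 1)*(19/4))*6 = (5*(19/4))*6 = (95/4)*6 = 285/2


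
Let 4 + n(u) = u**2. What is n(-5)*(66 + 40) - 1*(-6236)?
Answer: 8462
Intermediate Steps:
n(u) = -4 + u**2
n(-5)*(66 + 40) - 1*(-6236) = (-4 + (-5)**2)*(66 + 40) - 1*(-6236) = (-4 + 25)*106 + 6236 = 21*106 + 6236 = 2226 + 6236 = 8462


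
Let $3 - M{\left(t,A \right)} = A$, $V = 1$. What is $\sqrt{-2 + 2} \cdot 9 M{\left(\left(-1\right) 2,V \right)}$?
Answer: $0$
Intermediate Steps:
$M{\left(t,A \right)} = 3 - A$
$\sqrt{-2 + 2} \cdot 9 M{\left(\left(-1\right) 2,V \right)} = \sqrt{-2 + 2} \cdot 9 \left(3 - 1\right) = \sqrt{0} \cdot 9 \left(3 - 1\right) = 0 \cdot 9 \cdot 2 = 0 \cdot 2 = 0$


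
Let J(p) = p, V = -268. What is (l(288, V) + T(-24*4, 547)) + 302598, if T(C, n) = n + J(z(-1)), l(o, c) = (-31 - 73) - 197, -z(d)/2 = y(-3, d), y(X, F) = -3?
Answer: 302850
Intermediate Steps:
z(d) = 6 (z(d) = -2*(-3) = 6)
l(o, c) = -301 (l(o, c) = -104 - 197 = -301)
T(C, n) = 6 + n (T(C, n) = n + 6 = 6 + n)
(l(288, V) + T(-24*4, 547)) + 302598 = (-301 + (6 + 547)) + 302598 = (-301 + 553) + 302598 = 252 + 302598 = 302850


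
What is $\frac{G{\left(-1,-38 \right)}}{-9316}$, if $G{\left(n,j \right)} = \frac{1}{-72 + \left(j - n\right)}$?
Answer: $\frac{1}{1015444} \approx 9.8479 \cdot 10^{-7}$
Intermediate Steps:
$G{\left(n,j \right)} = \frac{1}{-72 + j - n}$
$\frac{G{\left(-1,-38 \right)}}{-9316} = \frac{1}{\left(-72 - 38 - -1\right) \left(-9316\right)} = \frac{1}{-72 - 38 + 1} \left(- \frac{1}{9316}\right) = \frac{1}{-109} \left(- \frac{1}{9316}\right) = \left(- \frac{1}{109}\right) \left(- \frac{1}{9316}\right) = \frac{1}{1015444}$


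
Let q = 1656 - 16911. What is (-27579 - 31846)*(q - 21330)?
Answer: 2174063625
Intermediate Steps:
q = -15255
(-27579 - 31846)*(q - 21330) = (-27579 - 31846)*(-15255 - 21330) = -59425*(-36585) = 2174063625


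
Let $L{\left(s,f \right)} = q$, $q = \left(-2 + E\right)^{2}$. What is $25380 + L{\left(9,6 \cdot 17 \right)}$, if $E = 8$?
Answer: $25416$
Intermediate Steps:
$q = 36$ ($q = \left(-2 + 8\right)^{2} = 6^{2} = 36$)
$L{\left(s,f \right)} = 36$
$25380 + L{\left(9,6 \cdot 17 \right)} = 25380 + 36 = 25416$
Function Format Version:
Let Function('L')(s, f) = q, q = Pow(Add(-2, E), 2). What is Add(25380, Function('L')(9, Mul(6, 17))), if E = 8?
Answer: 25416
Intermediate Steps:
q = 36 (q = Pow(Add(-2, 8), 2) = Pow(6, 2) = 36)
Function('L')(s, f) = 36
Add(25380, Function('L')(9, Mul(6, 17))) = Add(25380, 36) = 25416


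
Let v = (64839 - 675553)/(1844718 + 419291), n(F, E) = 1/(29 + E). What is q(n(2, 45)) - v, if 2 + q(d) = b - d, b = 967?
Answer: 161715811517/167536666 ≈ 965.26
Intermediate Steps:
v = -610714/2264009 ≈ -0.26975
q(d) = 965 - d (q(d) = -2 + (967 - d) = 965 - d)
q(n(2, 45)) - v = (965 - 1/(29 + 45)) - 1*(-610714/2264009) = (965 - 1/74) + 610714/2264009 = 71409/74 + 610714/2264009 = 161715811517/167536666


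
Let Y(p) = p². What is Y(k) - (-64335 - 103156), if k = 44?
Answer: 169427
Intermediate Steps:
Y(k) - (-64335 - 103156) = 44² - (-64335 - 103156) = 1936 - 1*(-167491) = 1936 + 167491 = 169427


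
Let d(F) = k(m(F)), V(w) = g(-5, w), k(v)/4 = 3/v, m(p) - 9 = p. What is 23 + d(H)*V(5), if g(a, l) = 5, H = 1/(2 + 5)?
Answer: 473/16 ≈ 29.563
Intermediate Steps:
H = 1/7 ≈ 0.14286
m(p) = 9 + p
k(v) = 12/v (k(v) = 4*(3/v) = 12/v)
V(w) = 5
d(F) = 12/(9 + F)
23 + d(H)*V(5) = 23 + (12/(9 + 1/7))*5 = 23 + (12/(64/7))*5 = 23 + (12*(7/64))*5 = 23 + (21/16)*5 = 23 + 105/16 = 473/16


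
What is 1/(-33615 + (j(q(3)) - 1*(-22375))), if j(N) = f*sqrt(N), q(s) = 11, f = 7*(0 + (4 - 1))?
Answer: -11240/126332749 - 21*sqrt(11)/126332749 ≈ -8.9523e-5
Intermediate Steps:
f = 21 (f = 7*(0 + 3) = 7*3 = 21)
j(N) = 21*sqrt(N)
1/(-33615 + (j(q(3)) - 1*(-22375))) = 1/(-33615 + (21*sqrt(11) - 1*(-22375))) = 1/(-33615 + (21*sqrt(11) + 22375)) = 1/(-33615 + (22375 + 21*sqrt(11))) = 1/(-11240 + 21*sqrt(11))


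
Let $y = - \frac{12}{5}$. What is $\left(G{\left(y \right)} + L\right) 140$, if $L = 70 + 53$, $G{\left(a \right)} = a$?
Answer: $16884$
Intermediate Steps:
$y = - \frac{12}{5}$ ($y = \left(-12\right) \frac{1}{5} = - \frac{12}{5} \approx -2.4$)
$L = 123$
$\left(G{\left(y \right)} + L\right) 140 = \left(- \frac{12}{5} + 123\right) 140 = \frac{603}{5} \cdot 140 = 16884$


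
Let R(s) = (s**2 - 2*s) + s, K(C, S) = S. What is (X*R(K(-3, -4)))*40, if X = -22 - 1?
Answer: -18400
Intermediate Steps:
R(s) = s**2 - s
X = -23
(X*R(K(-3, -4)))*40 = -(-92)*(-1 - 4)*40 = -(-92)*(-5)*40 = -23*20*40 = -460*40 = -18400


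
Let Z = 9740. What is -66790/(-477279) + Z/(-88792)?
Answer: 29130005/963149022 ≈ 0.030245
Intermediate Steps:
-66790/(-477279) + Z/(-88792) = -66790/(-477279) + 9740/(-88792) = -66790*(-1/477279) + 9740*(-1/88792) = 66790/477279 - 2435/22198 = 29130005/963149022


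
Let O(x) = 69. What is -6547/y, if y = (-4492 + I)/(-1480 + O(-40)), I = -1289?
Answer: -9237817/5781 ≈ -1598.0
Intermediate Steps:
y = 5781/1411 (y = (-4492 - 1289)/(-1480 + 69) = -5781/(-1411) = -5781*(-1/1411) = 5781/1411 ≈ 4.0971)
-6547/y = -6547/5781/1411 = -6547*1411/5781 = -9237817/5781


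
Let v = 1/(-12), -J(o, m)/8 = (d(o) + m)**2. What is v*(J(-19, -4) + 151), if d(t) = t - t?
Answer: -23/12 ≈ -1.9167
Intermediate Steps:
d(t) = 0
J(o, m) = -8*m**2 (J(o, m) = -8*(0 + m)**2 = -8*m**2)
v = -1/12 ≈ -0.083333
v*(J(-19, -4) + 151) = -(-8*(-4)**2 + 151)/12 = -(-8*16 + 151)/12 = -(-128 + 151)/12 = -1/12*23 = -23/12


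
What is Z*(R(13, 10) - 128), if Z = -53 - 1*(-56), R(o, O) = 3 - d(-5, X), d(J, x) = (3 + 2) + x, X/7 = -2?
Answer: -348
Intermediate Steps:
X = -14 (X = 7*(-2) = -14)
d(J, x) = 5 + x
R(o, O) = 12 (R(o, O) = 3 - (5 - 14) = 3 - 1*(-9) = 3 + 9 = 12)
Z = 3 (Z = -53 + 56 = 3)
Z*(R(13, 10) - 128) = 3*(12 - 128) = 3*(-116) = -348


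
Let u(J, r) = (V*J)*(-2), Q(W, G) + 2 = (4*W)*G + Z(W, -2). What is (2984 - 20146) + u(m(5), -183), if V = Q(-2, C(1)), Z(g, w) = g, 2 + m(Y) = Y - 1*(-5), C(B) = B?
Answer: -16970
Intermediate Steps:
m(Y) = 3 + Y (m(Y) = -2 + (Y - 1*(-5)) = -2 + (Y + 5) = -2 + (5 + Y) = 3 + Y)
Q(W, G) = -2 + W + 4*G*W (Q(W, G) = -2 + ((4*W)*G + W) = -2 + (4*G*W + W) = -2 + (W + 4*G*W) = -2 + W + 4*G*W)
V = -12 (V = -2 - 2 + 4*1*(-2) = -2 - 2 - 8 = -12)
u(J, r) = 24*J (u(J, r) = -12*J*(-2) = 24*J)
(2984 - 20146) + u(m(5), -183) = (2984 - 20146) + 24*(3 + 5) = -17162 + 24*8 = -17162 + 192 = -16970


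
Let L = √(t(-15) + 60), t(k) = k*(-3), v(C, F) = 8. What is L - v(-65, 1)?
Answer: -8 + √105 ≈ 2.2470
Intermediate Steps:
t(k) = -3*k
L = √105 (L = √(-3*(-15) + 60) = √(45 + 60) = √105 ≈ 10.247)
L - v(-65, 1) = √105 - 1*8 = √105 - 8 = -8 + √105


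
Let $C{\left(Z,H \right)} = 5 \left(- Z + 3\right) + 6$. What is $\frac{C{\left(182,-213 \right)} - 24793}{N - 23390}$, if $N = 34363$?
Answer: $- \frac{25682}{10973} \approx -2.3405$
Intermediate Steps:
$C{\left(Z,H \right)} = 21 - 5 Z$ ($C{\left(Z,H \right)} = 5 \left(3 - Z\right) + 6 = \left(15 - 5 Z\right) + 6 = 21 - 5 Z$)
$\frac{C{\left(182,-213 \right)} - 24793}{N - 23390} = \frac{\left(21 - 910\right) - 24793}{34363 - 23390} = \frac{\left(21 - 910\right) - 24793}{10973} = \left(-889 - 24793\right) \frac{1}{10973} = \left(-25682\right) \frac{1}{10973} = - \frac{25682}{10973}$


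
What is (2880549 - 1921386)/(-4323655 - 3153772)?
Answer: -959163/7477427 ≈ -0.12827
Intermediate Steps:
(2880549 - 1921386)/(-4323655 - 3153772) = 959163/(-7477427) = 959163*(-1/7477427) = -959163/7477427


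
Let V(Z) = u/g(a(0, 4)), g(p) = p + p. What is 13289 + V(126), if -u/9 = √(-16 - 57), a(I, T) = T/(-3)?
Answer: 13289 + 27*I*√73/8 ≈ 13289.0 + 28.836*I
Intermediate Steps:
a(I, T) = -T/3 (a(I, T) = T*(-⅓) = -T/3)
g(p) = 2*p
u = -9*I*√73 (u = -9*√(-16 - 57) = -9*I*√73 ≈ -76.896*I)
V(Z) = 27*I*√73/8 (V(Z) = (-9*I*√73)/((2*(-⅓*4))) = (-9*I*√73)/((2*(-4/3))) = (-9*I*√73)/(-8/3) = -9*I*√73*(-3/8) = 27*I*√73/8)
13289 + V(126) = 13289 + 27*I*√73/8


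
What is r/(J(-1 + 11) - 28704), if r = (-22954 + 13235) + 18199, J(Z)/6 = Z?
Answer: -2120/7161 ≈ -0.29605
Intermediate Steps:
J(Z) = 6*Z
r = 8480 (r = -9719 + 18199 = 8480)
r/(J(-1 + 11) - 28704) = 8480/(6*(-1 + 11) - 28704) = 8480/(6*10 - 28704) = 8480/(60 - 28704) = 8480/(-28644) = 8480*(-1/28644) = -2120/7161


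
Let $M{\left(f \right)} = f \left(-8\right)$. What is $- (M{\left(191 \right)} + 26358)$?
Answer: $-24830$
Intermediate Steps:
$M{\left(f \right)} = - 8 f$
$- (M{\left(191 \right)} + 26358) = - (\left(-8\right) 191 + 26358) = - (-1528 + 26358) = \left(-1\right) 24830 = -24830$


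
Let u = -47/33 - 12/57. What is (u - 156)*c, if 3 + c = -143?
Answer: 14430202/627 ≈ 23015.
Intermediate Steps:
c = -146 (c = -3 - 143 = -146)
u = -1025/627 (u = -47*1/33 - 12*1/57 = -47/33 - 4/19 = -1025/627 ≈ -1.6348)
(u - 156)*c = (-1025/627 - 156)*(-146) = -98837/627*(-146) = 14430202/627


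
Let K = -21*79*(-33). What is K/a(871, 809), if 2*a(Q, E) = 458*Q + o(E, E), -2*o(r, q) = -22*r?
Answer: 12166/45313 ≈ 0.26849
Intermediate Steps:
o(r, q) = 11*r (o(r, q) = -(-11)*r = 11*r)
a(Q, E) = 229*Q + 11*E/2 (a(Q, E) = (458*Q + 11*E)/2 = (11*E + 458*Q)/2 = 229*Q + 11*E/2)
K = 54747 (K = -1659*(-33) = 54747)
K/a(871, 809) = 54747/(229*871 + (11/2)*809) = 54747/(199459 + 8899/2) = 54747/(407817/2) = 54747*(2/407817) = 12166/45313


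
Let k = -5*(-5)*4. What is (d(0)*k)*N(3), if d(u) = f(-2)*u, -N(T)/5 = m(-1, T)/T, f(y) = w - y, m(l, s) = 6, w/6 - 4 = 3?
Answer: 0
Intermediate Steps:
w = 42 (w = 24 + 6*3 = 24 + 18 = 42)
f(y) = 42 - y
k = 100 (k = 25*4 = 100)
N(T) = -30/T
d(u) = 44*u (d(u) = (42 - 1*(-2))*u = (42 + 2)*u = 44*u)
(d(0)*k)*N(3) = ((44*0)*100)*(-30/3) = (0*100)*(-30*⅓) = 0*(-10) = 0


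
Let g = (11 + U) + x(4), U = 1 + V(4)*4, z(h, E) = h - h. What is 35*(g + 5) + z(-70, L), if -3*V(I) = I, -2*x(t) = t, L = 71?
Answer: 1015/3 ≈ 338.33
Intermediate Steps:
x(t) = -t/2
V(I) = -I/3
z(h, E) = 0
U = -13/3 (U = 1 - ⅓*4*4 = 1 - 4/3*4 = 1 - 16/3 = -13/3 ≈ -4.3333)
g = 14/3 (g = (11 - 13/3) - ½*4 = 20/3 - 2 = 14/3 ≈ 4.6667)
35*(g + 5) + z(-70, L) = 35*(14/3 + 5) + 0 = 35*(29/3) + 0 = 1015/3 + 0 = 1015/3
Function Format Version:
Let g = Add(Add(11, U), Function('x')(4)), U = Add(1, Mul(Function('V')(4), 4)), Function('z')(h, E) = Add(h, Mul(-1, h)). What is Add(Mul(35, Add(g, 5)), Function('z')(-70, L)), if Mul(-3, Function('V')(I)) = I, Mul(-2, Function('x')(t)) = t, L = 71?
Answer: Rational(1015, 3) ≈ 338.33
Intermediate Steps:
Function('x')(t) = Mul(Rational(-1, 2), t)
Function('V')(I) = Mul(Rational(-1, 3), I)
Function('z')(h, E) = 0
U = Rational(-13, 3) (U = Add(1, Mul(Mul(Rational(-1, 3), 4), 4)) = Add(1, Mul(Rational(-4, 3), 4)) = Add(1, Rational(-16, 3)) = Rational(-13, 3) ≈ -4.3333)
g = Rational(14, 3) (g = Add(Add(11, Rational(-13, 3)), Mul(Rational(-1, 2), 4)) = Add(Rational(20, 3), -2) = Rational(14, 3) ≈ 4.6667)
Add(Mul(35, Add(g, 5)), Function('z')(-70, L)) = Add(Mul(35, Add(Rational(14, 3), 5)), 0) = Add(Mul(35, Rational(29, 3)), 0) = Add(Rational(1015, 3), 0) = Rational(1015, 3)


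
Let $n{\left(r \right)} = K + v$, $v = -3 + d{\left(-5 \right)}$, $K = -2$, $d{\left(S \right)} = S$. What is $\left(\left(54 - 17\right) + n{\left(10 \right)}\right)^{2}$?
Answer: $729$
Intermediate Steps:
$v = -8$ ($v = -3 - 5 = -8$)
$n{\left(r \right)} = -10$ ($n{\left(r \right)} = -2 - 8 = -10$)
$\left(\left(54 - 17\right) + n{\left(10 \right)}\right)^{2} = \left(\left(54 - 17\right) - 10\right)^{2} = \left(37 - 10\right)^{2} = 27^{2} = 729$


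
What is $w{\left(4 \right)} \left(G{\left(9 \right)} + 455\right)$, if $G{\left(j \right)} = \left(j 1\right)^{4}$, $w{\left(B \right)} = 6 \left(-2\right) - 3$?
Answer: $-105240$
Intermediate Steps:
$w{\left(B \right)} = -15$ ($w{\left(B \right)} = -12 - 3 = -15$)
$G{\left(j \right)} = j^{4}$
$w{\left(4 \right)} \left(G{\left(9 \right)} + 455\right) = - 15 \left(9^{4} + 455\right) = - 15 \left(6561 + 455\right) = \left(-15\right) 7016 = -105240$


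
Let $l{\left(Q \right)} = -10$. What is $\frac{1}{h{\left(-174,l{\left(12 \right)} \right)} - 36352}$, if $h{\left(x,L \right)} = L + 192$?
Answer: $- \frac{1}{36170} \approx -2.7647 \cdot 10^{-5}$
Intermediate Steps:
$h{\left(x,L \right)} = 192 + L$
$\frac{1}{h{\left(-174,l{\left(12 \right)} \right)} - 36352} = \frac{1}{\left(192 - 10\right) - 36352} = \frac{1}{182 - 36352} = \frac{1}{-36170} = - \frac{1}{36170}$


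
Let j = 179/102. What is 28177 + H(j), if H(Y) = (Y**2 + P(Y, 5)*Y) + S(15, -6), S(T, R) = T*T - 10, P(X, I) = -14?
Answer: 295166797/10404 ≈ 28371.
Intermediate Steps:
S(T, R) = -10 + T**2 (S(T, R) = T**2 - 10 = -10 + T**2)
j = 179/102 (j = 179*(1/102) = 179/102 ≈ 1.7549)
H(Y) = 215 + Y**2 - 14*Y (H(Y) = (Y**2 - 14*Y) + (-10 + 15**2) = (Y**2 - 14*Y) + (-10 + 225) = (Y**2 - 14*Y) + 215 = 215 + Y**2 - 14*Y)
28177 + H(j) = 28177 + (215 + (179/102)**2 - 14*179/102) = 28177 + (215 + 32041/10404 - 1253/51) = 28177 + 2013289/10404 = 295166797/10404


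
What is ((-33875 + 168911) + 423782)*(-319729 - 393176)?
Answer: -398384146290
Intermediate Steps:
((-33875 + 168911) + 423782)*(-319729 - 393176) = (135036 + 423782)*(-712905) = 558818*(-712905) = -398384146290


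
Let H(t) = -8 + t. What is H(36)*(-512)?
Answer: -14336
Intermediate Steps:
H(36)*(-512) = (-8 + 36)*(-512) = 28*(-512) = -14336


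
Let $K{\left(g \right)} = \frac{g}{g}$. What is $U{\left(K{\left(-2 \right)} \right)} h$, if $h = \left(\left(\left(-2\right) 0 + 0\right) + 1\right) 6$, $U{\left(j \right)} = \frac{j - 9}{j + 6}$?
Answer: $- \frac{48}{7} \approx -6.8571$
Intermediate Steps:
$K{\left(g \right)} = 1$
$U{\left(j \right)} = \frac{-9 + j}{6 + j}$
$h = 6$ ($h = \left(\left(0 + 0\right) + 1\right) 6 = \left(0 + 1\right) 6 = 1 \cdot 6 = 6$)
$U{\left(K{\left(-2 \right)} \right)} h = \frac{-9 + 1}{6 + 1} \cdot 6 = \frac{1}{7} \left(-8\right) 6 = \left(- \frac{8}{7}\right) 6 = - \frac{48}{7}$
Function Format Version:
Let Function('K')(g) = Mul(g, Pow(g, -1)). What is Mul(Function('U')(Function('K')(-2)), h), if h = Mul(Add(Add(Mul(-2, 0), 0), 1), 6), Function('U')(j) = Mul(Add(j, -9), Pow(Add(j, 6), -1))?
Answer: Rational(-48, 7) ≈ -6.8571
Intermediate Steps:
Function('K')(g) = 1
Function('U')(j) = Mul(Pow(Add(6, j), -1), Add(-9, j)) (Function('U')(j) = Mul(Add(-9, j), Pow(Add(6, j), -1)) = Mul(Pow(Add(6, j), -1), Add(-9, j)))
h = 6 (h = Mul(Add(Add(0, 0), 1), 6) = Mul(Add(0, 1), 6) = Mul(1, 6) = 6)
Mul(Function('U')(Function('K')(-2)), h) = Mul(Mul(Pow(Add(6, 1), -1), Add(-9, 1)), 6) = Mul(Mul(Pow(7, -1), -8), 6) = Mul(Mul(Rational(1, 7), -8), 6) = Mul(Rational(-8, 7), 6) = Rational(-48, 7)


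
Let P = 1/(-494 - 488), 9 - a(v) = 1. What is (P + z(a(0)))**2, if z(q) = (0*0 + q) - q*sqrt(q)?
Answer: 555434913/964324 - 125680*sqrt(2)/491 ≈ 213.99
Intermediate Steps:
a(v) = 8 (a(v) = 9 - 1*1 = 9 - 1 = 8)
P = -1/982 (P = 1/(-982) = -1/982 ≈ -0.0010183)
z(q) = q - q**(3/2) (z(q) = (0 + q) - q**(3/2) = q - q**(3/2))
(P + z(a(0)))**2 = (-1/982 + (8 - 8**(3/2)))**2 = (-1/982 + (8 - 16*sqrt(2)))**2 = (7855/982 - 16*sqrt(2))**2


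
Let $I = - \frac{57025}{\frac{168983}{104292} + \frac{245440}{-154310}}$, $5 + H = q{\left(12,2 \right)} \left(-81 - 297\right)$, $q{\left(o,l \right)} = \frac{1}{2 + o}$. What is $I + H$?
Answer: $- \frac{282380201516}{147181} \approx -1.9186 \cdot 10^{6}$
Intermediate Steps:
$H = -32$ ($H = -5 + \frac{-81 - 297}{2 + 12} = -5 + \frac{1}{14} \left(-378\right) = -5 - 27 = -32$)
$I = - \frac{282375491724}{147181}$ ($I = - \frac{57025}{168983 \cdot \frac{1}{104292} + 245440 \left(- \frac{1}{154310}\right)} = - \frac{57025}{\frac{168983}{104292} - \frac{1888}{1187}} = - \frac{57025}{\frac{3679525}{123794604}} = \left(-57025\right) \frac{123794604}{3679525} = - \frac{282375491724}{147181} \approx -1.9186 \cdot 10^{6}$)
$I + H = - \frac{282375491724}{147181} - 32 = - \frac{282380201516}{147181}$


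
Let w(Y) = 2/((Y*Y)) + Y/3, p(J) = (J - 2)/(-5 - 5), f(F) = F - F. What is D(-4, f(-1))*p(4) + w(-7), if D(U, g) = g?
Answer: -337/147 ≈ -2.2925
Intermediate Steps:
f(F) = 0
p(J) = ⅕ - J/10 (p(J) = (-2 + J)/(-10) = (-2 + J)*(-⅒) = ⅕ - J/10)
w(Y) = 2/Y² + Y/3 (w(Y) = 2/(Y²) + Y*(⅓) = 2/Y² + Y/3)
D(-4, f(-1))*p(4) + w(-7) = 0*(⅕ - ⅒*4) + (2/(-7)² + (⅓)*(-7)) = 0*(⅕ - ⅖) + (2*(1/49) - 7/3) = 0*(-⅕) + (2/49 - 7/3) = 0 - 337/147 = -337/147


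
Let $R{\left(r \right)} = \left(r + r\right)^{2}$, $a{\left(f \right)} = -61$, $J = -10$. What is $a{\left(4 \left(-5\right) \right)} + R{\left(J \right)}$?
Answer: $339$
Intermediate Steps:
$R{\left(r \right)} = 4 r^{2}$ ($R{\left(r \right)} = \left(2 r\right)^{2} = 4 r^{2}$)
$a{\left(4 \left(-5\right) \right)} + R{\left(J \right)} = -61 + 4 \left(-10\right)^{2} = -61 + 4 \cdot 100 = -61 + 400 = 339$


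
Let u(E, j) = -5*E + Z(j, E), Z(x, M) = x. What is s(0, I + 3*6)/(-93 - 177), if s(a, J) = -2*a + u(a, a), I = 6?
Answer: 0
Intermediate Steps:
u(E, j) = j - 5*E (u(E, j) = -5*E + j = j - 5*E)
s(a, J) = -6*a (s(a, J) = -2*a + (a - 5*a) = -2*a - 4*a = -6*a)
s(0, I + 3*6)/(-93 - 177) = (-6*0)/(-93 - 177) = 0/(-270) = -1/270*0 = 0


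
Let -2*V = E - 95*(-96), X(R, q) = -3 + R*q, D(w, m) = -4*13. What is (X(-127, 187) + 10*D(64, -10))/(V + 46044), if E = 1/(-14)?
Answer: -679616/1161553 ≈ -0.58509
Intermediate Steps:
E = -1/14 ≈ -0.071429
D(w, m) = -52
V = -127679/28 (V = -(-1/14 - 95*(-96))/2 = -(-1/14 + 9120)/2 = -1/2*127679/14 = -127679/28 ≈ -4560.0)
(X(-127, 187) + 10*D(64, -10))/(V + 46044) = ((-3 - 127*187) + 10*(-52))/(-127679/28 + 46044) = ((-3 - 23749) - 520)/(1161553/28) = (-23752 - 520)*(28/1161553) = -24272*28/1161553 = -679616/1161553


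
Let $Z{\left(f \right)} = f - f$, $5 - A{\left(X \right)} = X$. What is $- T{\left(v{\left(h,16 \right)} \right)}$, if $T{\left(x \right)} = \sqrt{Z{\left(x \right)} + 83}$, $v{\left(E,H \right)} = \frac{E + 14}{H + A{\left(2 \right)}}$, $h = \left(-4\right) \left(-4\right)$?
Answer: $- \sqrt{83} \approx -9.1104$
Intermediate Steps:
$A{\left(X \right)} = 5 - X$
$Z{\left(f \right)} = 0$
$h = 16$
$v{\left(E,H \right)} = \frac{14 + E}{3 + H}$ ($v{\left(E,H \right)} = \frac{E + 14}{H + \left(5 - 2\right)} = \frac{14 + E}{H + \left(5 - 2\right)} = \frac{14 + E}{H + 3} = \frac{14 + E}{3 + H}$)
$T{\left(x \right)} = \sqrt{83}$ ($T{\left(x \right)} = \sqrt{0 + 83} = \sqrt{83}$)
$- T{\left(v{\left(h,16 \right)} \right)} = - \sqrt{83}$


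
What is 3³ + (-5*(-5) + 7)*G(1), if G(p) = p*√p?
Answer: 59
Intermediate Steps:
G(p) = p^(3/2)
3³ + (-5*(-5) + 7)*G(1) = 3³ + (-5*(-5) + 7)*1^(3/2) = 27 + (25 + 7)*1 = 27 + 32*1 = 27 + 32 = 59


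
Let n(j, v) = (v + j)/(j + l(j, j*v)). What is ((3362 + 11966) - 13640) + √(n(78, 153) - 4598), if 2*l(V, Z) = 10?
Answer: 1688 + I*√31656449/83 ≈ 1688.0 + 67.788*I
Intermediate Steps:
l(V, Z) = 5 (l(V, Z) = (½)*10 = 5)
n(j, v) = (j + v)/(5 + j) (n(j, v) = (v + j)/(j + 5) = (j + v)/(5 + j))
((3362 + 11966) - 13640) + √(n(78, 153) - 4598) = ((3362 + 11966) - 13640) + √((78 + 153)/(5 + 78) - 4598) = (15328 - 13640) + √(231/83 - 4598) = 1688 + √((1/83)*231 - 4598) = 1688 + √(231/83 - 4598) = 1688 + √(-381403/83) = 1688 + I*√31656449/83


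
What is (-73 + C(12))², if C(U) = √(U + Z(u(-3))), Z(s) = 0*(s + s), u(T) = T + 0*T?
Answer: 5341 - 292*√3 ≈ 4835.2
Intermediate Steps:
u(T) = T (u(T) = T + 0 = T)
Z(s) = 0 (Z(s) = 0*(2*s) = 0)
C(U) = √U (C(U) = √(U + 0) = √U)
(-73 + C(12))² = (-73 + √12)² = (-73 + 2*√3)²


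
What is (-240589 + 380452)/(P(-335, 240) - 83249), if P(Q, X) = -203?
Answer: -139863/83452 ≈ -1.6760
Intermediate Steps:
(-240589 + 380452)/(P(-335, 240) - 83249) = (-240589 + 380452)/(-203 - 83249) = 139863/(-83452) = 139863*(-1/83452) = -139863/83452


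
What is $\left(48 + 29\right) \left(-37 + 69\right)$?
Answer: $2464$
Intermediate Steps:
$\left(48 + 29\right) \left(-37 + 69\right) = 77 \cdot 32 = 2464$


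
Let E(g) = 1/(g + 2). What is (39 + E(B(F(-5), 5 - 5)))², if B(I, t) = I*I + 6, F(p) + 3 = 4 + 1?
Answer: 219961/144 ≈ 1527.5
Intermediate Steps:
F(p) = 2 (F(p) = -3 + (4 + 1) = -3 + 5 = 2)
B(I, t) = 6 + I² (B(I, t) = I² + 6 = 6 + I²)
E(g) = 1/(2 + g)
(39 + E(B(F(-5), 5 - 5)))² = (39 + 1/(2 + (6 + 2²)))² = (39 + 1/(2 + (6 + 4)))² = (39 + 1/(2 + 10))² = (39 + 1/12)² = (469/12)² = 219961/144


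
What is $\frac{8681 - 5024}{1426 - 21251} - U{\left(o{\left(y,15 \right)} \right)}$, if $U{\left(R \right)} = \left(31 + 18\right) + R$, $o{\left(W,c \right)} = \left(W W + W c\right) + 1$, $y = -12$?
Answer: $- \frac{281207}{19825} \approx -14.184$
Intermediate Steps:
$o{\left(W,c \right)} = 1 + W^{2} + W c$ ($o{\left(W,c \right)} = \left(W^{2} + W c\right) + 1 = 1 + W^{2} + W c$)
$U{\left(R \right)} = 49 + R$
$\frac{8681 - 5024}{1426 - 21251} - U{\left(o{\left(y,15 \right)} \right)} = \frac{8681 - 5024}{1426 - 21251} - \left(49 + \left(1 + \left(-12\right)^{2} - 180\right)\right) = \frac{3657}{-19825} - \left(49 + \left(1 + 144 - 180\right)\right) = 3657 \left(- \frac{1}{19825}\right) - \left(49 - 35\right) = - \frac{3657}{19825} - 14 = - \frac{281207}{19825}$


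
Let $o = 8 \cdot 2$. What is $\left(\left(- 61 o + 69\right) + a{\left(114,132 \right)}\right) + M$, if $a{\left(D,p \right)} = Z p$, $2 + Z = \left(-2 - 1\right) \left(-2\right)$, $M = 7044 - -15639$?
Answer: $22304$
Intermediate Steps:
$o = 16$
$M = 22683$ ($M = 7044 + 15639 = 22683$)
$Z = 4$ ($Z = -2 + \left(-2 - 1\right) \left(-2\right) = -2 - -6 = -2 + 6 = 4$)
$a{\left(D,p \right)} = 4 p$
$\left(\left(- 61 o + 69\right) + a{\left(114,132 \right)}\right) + M = \left(\left(\left(-61\right) 16 + 69\right) + 4 \cdot 132\right) + 22683 = \left(\left(-976 + 69\right) + 528\right) + 22683 = \left(-907 + 528\right) + 22683 = -379 + 22683 = 22304$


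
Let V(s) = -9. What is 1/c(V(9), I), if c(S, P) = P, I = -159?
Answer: -1/159 ≈ -0.0062893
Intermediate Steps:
1/c(V(9), I) = 1/(-159) = -1/159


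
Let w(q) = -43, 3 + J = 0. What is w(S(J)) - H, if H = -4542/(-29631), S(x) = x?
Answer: -426225/9877 ≈ -43.153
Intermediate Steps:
J = -3 (J = -3 + 0 = -3)
H = 1514/9877 (H = -4542*(-1/29631) = 1514/9877 ≈ 0.15329)
w(S(J)) - H = -43 - 1*1514/9877 = -43 - 1514/9877 = -426225/9877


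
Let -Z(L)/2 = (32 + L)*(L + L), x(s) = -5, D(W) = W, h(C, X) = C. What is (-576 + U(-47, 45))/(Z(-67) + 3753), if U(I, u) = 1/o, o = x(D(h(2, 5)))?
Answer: 2881/28135 ≈ 0.10240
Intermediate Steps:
o = -5
U(I, u) = -⅕ (U(I, u) = 1/(-5) = -⅕)
Z(L) = -4*L*(32 + L) (Z(L) = -2*(32 + L)*(L + L) = -2*(32 + L)*2*L = -4*L*(32 + L))
(-576 + U(-47, 45))/(Z(-67) + 3753) = (-576 - ⅕)/(-4*(-67)*(32 - 67) + 3753) = -2881/(5*(-4*(-67)*(-35) + 3753)) = -2881/(5*(-9380 + 3753)) = -2881/5/(-5627) = -2881/5*(-1/5627) = 2881/28135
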